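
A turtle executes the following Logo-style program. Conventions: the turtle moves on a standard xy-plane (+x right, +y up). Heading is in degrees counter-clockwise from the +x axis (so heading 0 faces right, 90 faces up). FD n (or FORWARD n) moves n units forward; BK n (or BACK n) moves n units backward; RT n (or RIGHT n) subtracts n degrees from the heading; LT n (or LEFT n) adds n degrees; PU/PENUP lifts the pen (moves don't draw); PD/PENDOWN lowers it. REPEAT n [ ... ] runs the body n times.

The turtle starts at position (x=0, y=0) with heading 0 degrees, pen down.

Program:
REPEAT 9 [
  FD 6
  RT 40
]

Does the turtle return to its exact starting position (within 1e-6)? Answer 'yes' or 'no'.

Executing turtle program step by step:
Start: pos=(0,0), heading=0, pen down
REPEAT 9 [
  -- iteration 1/9 --
  FD 6: (0,0) -> (6,0) [heading=0, draw]
  RT 40: heading 0 -> 320
  -- iteration 2/9 --
  FD 6: (6,0) -> (10.596,-3.857) [heading=320, draw]
  RT 40: heading 320 -> 280
  -- iteration 3/9 --
  FD 6: (10.596,-3.857) -> (11.638,-9.766) [heading=280, draw]
  RT 40: heading 280 -> 240
  -- iteration 4/9 --
  FD 6: (11.638,-9.766) -> (8.638,-14.962) [heading=240, draw]
  RT 40: heading 240 -> 200
  -- iteration 5/9 --
  FD 6: (8.638,-14.962) -> (3,-17.014) [heading=200, draw]
  RT 40: heading 200 -> 160
  -- iteration 6/9 --
  FD 6: (3,-17.014) -> (-2.638,-14.962) [heading=160, draw]
  RT 40: heading 160 -> 120
  -- iteration 7/9 --
  FD 6: (-2.638,-14.962) -> (-5.638,-9.766) [heading=120, draw]
  RT 40: heading 120 -> 80
  -- iteration 8/9 --
  FD 6: (-5.638,-9.766) -> (-4.596,-3.857) [heading=80, draw]
  RT 40: heading 80 -> 40
  -- iteration 9/9 --
  FD 6: (-4.596,-3.857) -> (0,0) [heading=40, draw]
  RT 40: heading 40 -> 0
]
Final: pos=(0,0), heading=0, 9 segment(s) drawn

Start position: (0, 0)
Final position: (0, 0)
Distance = 0; < 1e-6 -> CLOSED

Answer: yes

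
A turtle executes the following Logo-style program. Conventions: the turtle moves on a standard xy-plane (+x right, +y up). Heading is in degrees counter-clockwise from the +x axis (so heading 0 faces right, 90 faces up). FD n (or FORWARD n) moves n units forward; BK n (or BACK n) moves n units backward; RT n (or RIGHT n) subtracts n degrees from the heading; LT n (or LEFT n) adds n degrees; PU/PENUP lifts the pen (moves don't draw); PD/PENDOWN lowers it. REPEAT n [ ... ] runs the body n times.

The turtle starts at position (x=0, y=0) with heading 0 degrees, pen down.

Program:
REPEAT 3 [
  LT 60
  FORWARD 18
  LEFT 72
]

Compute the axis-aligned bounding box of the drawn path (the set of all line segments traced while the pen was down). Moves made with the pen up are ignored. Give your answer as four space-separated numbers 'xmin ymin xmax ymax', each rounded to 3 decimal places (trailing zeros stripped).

Answer: -8.607 0 9 15.588

Derivation:
Executing turtle program step by step:
Start: pos=(0,0), heading=0, pen down
REPEAT 3 [
  -- iteration 1/3 --
  LT 60: heading 0 -> 60
  FD 18: (0,0) -> (9,15.588) [heading=60, draw]
  LT 72: heading 60 -> 132
  -- iteration 2/3 --
  LT 60: heading 132 -> 192
  FD 18: (9,15.588) -> (-8.607,11.846) [heading=192, draw]
  LT 72: heading 192 -> 264
  -- iteration 3/3 --
  LT 60: heading 264 -> 324
  FD 18: (-8.607,11.846) -> (5.956,1.266) [heading=324, draw]
  LT 72: heading 324 -> 36
]
Final: pos=(5.956,1.266), heading=36, 3 segment(s) drawn

Segment endpoints: x in {-8.607, 0, 5.956, 9}, y in {0, 1.266, 11.846, 15.588}
xmin=-8.607, ymin=0, xmax=9, ymax=15.588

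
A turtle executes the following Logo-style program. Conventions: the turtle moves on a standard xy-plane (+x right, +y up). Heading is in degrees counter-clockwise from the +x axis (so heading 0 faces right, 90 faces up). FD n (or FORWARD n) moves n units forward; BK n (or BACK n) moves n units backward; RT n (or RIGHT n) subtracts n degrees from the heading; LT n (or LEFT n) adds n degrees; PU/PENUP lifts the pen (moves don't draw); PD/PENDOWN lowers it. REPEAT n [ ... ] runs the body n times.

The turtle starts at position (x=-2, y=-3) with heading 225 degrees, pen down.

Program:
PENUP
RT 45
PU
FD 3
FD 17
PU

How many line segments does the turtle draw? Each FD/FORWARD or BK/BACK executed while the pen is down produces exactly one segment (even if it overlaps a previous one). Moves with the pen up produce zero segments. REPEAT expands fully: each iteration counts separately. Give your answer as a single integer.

Executing turtle program step by step:
Start: pos=(-2,-3), heading=225, pen down
PU: pen up
RT 45: heading 225 -> 180
PU: pen up
FD 3: (-2,-3) -> (-5,-3) [heading=180, move]
FD 17: (-5,-3) -> (-22,-3) [heading=180, move]
PU: pen up
Final: pos=(-22,-3), heading=180, 0 segment(s) drawn
Segments drawn: 0

Answer: 0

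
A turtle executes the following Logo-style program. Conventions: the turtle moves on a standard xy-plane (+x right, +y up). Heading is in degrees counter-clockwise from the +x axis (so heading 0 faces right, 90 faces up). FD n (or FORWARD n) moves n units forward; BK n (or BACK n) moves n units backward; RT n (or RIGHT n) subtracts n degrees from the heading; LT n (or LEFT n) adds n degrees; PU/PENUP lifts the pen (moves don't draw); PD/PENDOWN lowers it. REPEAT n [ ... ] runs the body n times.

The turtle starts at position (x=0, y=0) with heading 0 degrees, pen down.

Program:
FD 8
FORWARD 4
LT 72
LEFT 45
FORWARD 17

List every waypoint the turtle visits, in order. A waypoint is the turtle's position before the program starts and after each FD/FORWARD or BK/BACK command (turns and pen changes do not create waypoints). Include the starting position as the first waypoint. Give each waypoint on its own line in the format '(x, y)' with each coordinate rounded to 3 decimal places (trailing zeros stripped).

Answer: (0, 0)
(8, 0)
(12, 0)
(4.282, 15.147)

Derivation:
Executing turtle program step by step:
Start: pos=(0,0), heading=0, pen down
FD 8: (0,0) -> (8,0) [heading=0, draw]
FD 4: (8,0) -> (12,0) [heading=0, draw]
LT 72: heading 0 -> 72
LT 45: heading 72 -> 117
FD 17: (12,0) -> (4.282,15.147) [heading=117, draw]
Final: pos=(4.282,15.147), heading=117, 3 segment(s) drawn
Waypoints (4 total):
(0, 0)
(8, 0)
(12, 0)
(4.282, 15.147)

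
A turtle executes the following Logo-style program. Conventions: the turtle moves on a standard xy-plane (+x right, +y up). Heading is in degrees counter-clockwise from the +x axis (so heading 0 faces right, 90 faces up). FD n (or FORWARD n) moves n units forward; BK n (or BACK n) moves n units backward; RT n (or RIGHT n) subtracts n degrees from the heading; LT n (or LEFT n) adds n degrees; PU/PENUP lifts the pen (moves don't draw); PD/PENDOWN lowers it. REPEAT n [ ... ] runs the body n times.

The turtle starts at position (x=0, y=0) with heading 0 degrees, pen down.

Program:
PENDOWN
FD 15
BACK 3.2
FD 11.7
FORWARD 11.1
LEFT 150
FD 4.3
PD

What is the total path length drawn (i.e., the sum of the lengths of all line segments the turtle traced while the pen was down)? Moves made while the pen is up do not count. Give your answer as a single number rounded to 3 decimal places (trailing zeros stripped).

Executing turtle program step by step:
Start: pos=(0,0), heading=0, pen down
PD: pen down
FD 15: (0,0) -> (15,0) [heading=0, draw]
BK 3.2: (15,0) -> (11.8,0) [heading=0, draw]
FD 11.7: (11.8,0) -> (23.5,0) [heading=0, draw]
FD 11.1: (23.5,0) -> (34.6,0) [heading=0, draw]
LT 150: heading 0 -> 150
FD 4.3: (34.6,0) -> (30.876,2.15) [heading=150, draw]
PD: pen down
Final: pos=(30.876,2.15), heading=150, 5 segment(s) drawn

Segment lengths:
  seg 1: (0,0) -> (15,0), length = 15
  seg 2: (15,0) -> (11.8,0), length = 3.2
  seg 3: (11.8,0) -> (23.5,0), length = 11.7
  seg 4: (23.5,0) -> (34.6,0), length = 11.1
  seg 5: (34.6,0) -> (30.876,2.15), length = 4.3
Total = 45.3

Answer: 45.3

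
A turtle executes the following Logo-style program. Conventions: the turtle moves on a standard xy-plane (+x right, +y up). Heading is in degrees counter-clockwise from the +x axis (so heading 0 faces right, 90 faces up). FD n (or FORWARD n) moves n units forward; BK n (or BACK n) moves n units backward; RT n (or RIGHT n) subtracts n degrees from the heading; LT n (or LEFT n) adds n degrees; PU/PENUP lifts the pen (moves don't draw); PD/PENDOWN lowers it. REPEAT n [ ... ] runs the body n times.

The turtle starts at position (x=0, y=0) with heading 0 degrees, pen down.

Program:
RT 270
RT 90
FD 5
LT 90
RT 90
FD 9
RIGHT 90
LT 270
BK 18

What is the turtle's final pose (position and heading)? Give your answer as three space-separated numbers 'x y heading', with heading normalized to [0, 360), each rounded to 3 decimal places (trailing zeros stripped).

Executing turtle program step by step:
Start: pos=(0,0), heading=0, pen down
RT 270: heading 0 -> 90
RT 90: heading 90 -> 0
FD 5: (0,0) -> (5,0) [heading=0, draw]
LT 90: heading 0 -> 90
RT 90: heading 90 -> 0
FD 9: (5,0) -> (14,0) [heading=0, draw]
RT 90: heading 0 -> 270
LT 270: heading 270 -> 180
BK 18: (14,0) -> (32,0) [heading=180, draw]
Final: pos=(32,0), heading=180, 3 segment(s) drawn

Answer: 32 0 180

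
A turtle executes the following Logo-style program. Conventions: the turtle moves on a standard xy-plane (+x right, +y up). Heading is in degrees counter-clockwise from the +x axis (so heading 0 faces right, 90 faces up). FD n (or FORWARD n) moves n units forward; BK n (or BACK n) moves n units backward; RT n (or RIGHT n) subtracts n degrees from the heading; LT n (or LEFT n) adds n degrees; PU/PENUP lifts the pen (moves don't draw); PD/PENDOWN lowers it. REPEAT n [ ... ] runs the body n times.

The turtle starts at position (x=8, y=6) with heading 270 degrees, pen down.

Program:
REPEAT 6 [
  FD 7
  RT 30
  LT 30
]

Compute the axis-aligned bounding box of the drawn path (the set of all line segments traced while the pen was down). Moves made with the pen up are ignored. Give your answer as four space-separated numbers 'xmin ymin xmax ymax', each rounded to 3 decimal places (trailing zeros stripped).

Answer: 8 -36 8 6

Derivation:
Executing turtle program step by step:
Start: pos=(8,6), heading=270, pen down
REPEAT 6 [
  -- iteration 1/6 --
  FD 7: (8,6) -> (8,-1) [heading=270, draw]
  RT 30: heading 270 -> 240
  LT 30: heading 240 -> 270
  -- iteration 2/6 --
  FD 7: (8,-1) -> (8,-8) [heading=270, draw]
  RT 30: heading 270 -> 240
  LT 30: heading 240 -> 270
  -- iteration 3/6 --
  FD 7: (8,-8) -> (8,-15) [heading=270, draw]
  RT 30: heading 270 -> 240
  LT 30: heading 240 -> 270
  -- iteration 4/6 --
  FD 7: (8,-15) -> (8,-22) [heading=270, draw]
  RT 30: heading 270 -> 240
  LT 30: heading 240 -> 270
  -- iteration 5/6 --
  FD 7: (8,-22) -> (8,-29) [heading=270, draw]
  RT 30: heading 270 -> 240
  LT 30: heading 240 -> 270
  -- iteration 6/6 --
  FD 7: (8,-29) -> (8,-36) [heading=270, draw]
  RT 30: heading 270 -> 240
  LT 30: heading 240 -> 270
]
Final: pos=(8,-36), heading=270, 6 segment(s) drawn

Segment endpoints: x in {8, 8, 8, 8, 8, 8, 8}, y in {-36, -29, -22, -15, -8, -1, 6}
xmin=8, ymin=-36, xmax=8, ymax=6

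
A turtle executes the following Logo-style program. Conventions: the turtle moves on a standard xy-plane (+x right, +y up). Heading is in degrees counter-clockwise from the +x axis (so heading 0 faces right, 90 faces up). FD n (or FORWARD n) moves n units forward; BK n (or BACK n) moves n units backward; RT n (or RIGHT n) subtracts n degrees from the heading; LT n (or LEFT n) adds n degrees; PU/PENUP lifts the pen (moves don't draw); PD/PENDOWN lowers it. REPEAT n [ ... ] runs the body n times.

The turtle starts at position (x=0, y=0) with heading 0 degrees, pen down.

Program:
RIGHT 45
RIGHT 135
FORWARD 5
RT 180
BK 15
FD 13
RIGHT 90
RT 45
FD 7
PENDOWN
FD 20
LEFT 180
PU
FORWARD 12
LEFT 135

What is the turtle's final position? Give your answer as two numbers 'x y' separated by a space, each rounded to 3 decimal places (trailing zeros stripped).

Executing turtle program step by step:
Start: pos=(0,0), heading=0, pen down
RT 45: heading 0 -> 315
RT 135: heading 315 -> 180
FD 5: (0,0) -> (-5,0) [heading=180, draw]
RT 180: heading 180 -> 0
BK 15: (-5,0) -> (-20,0) [heading=0, draw]
FD 13: (-20,0) -> (-7,0) [heading=0, draw]
RT 90: heading 0 -> 270
RT 45: heading 270 -> 225
FD 7: (-7,0) -> (-11.95,-4.95) [heading=225, draw]
PD: pen down
FD 20: (-11.95,-4.95) -> (-26.092,-19.092) [heading=225, draw]
LT 180: heading 225 -> 45
PU: pen up
FD 12: (-26.092,-19.092) -> (-17.607,-10.607) [heading=45, move]
LT 135: heading 45 -> 180
Final: pos=(-17.607,-10.607), heading=180, 5 segment(s) drawn

Answer: -17.607 -10.607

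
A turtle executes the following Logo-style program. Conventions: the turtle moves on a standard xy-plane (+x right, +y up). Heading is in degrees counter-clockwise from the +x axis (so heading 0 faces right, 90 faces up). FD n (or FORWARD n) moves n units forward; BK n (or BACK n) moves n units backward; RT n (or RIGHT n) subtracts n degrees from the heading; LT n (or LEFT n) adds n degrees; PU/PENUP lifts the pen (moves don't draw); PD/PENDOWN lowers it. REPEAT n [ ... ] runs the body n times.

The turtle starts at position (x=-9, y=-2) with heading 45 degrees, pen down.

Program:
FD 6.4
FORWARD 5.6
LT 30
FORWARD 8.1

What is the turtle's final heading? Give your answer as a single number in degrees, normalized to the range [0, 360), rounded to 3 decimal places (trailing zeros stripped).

Executing turtle program step by step:
Start: pos=(-9,-2), heading=45, pen down
FD 6.4: (-9,-2) -> (-4.475,2.525) [heading=45, draw]
FD 5.6: (-4.475,2.525) -> (-0.515,6.485) [heading=45, draw]
LT 30: heading 45 -> 75
FD 8.1: (-0.515,6.485) -> (1.582,14.309) [heading=75, draw]
Final: pos=(1.582,14.309), heading=75, 3 segment(s) drawn

Answer: 75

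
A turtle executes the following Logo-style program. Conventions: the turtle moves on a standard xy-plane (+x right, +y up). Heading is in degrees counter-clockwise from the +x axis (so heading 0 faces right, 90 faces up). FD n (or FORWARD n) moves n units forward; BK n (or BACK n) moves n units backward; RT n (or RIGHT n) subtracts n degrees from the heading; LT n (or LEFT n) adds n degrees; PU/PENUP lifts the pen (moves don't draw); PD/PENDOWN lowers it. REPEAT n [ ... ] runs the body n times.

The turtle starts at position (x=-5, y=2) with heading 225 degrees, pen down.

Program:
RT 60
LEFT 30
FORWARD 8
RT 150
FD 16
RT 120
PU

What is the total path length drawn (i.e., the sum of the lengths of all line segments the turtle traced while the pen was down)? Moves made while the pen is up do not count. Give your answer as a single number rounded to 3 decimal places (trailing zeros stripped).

Executing turtle program step by step:
Start: pos=(-5,2), heading=225, pen down
RT 60: heading 225 -> 165
LT 30: heading 165 -> 195
FD 8: (-5,2) -> (-12.727,-0.071) [heading=195, draw]
RT 150: heading 195 -> 45
FD 16: (-12.727,-0.071) -> (-1.414,11.243) [heading=45, draw]
RT 120: heading 45 -> 285
PU: pen up
Final: pos=(-1.414,11.243), heading=285, 2 segment(s) drawn

Segment lengths:
  seg 1: (-5,2) -> (-12.727,-0.071), length = 8
  seg 2: (-12.727,-0.071) -> (-1.414,11.243), length = 16
Total = 24

Answer: 24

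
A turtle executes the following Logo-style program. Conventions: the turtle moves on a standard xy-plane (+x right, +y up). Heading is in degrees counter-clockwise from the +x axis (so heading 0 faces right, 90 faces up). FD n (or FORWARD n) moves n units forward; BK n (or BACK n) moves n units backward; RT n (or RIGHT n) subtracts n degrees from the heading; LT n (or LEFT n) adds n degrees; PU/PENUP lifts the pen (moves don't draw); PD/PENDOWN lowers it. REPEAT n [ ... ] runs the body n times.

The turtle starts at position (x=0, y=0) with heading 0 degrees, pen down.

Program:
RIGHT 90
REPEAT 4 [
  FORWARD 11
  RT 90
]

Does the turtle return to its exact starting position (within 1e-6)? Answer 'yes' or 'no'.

Answer: yes

Derivation:
Executing turtle program step by step:
Start: pos=(0,0), heading=0, pen down
RT 90: heading 0 -> 270
REPEAT 4 [
  -- iteration 1/4 --
  FD 11: (0,0) -> (0,-11) [heading=270, draw]
  RT 90: heading 270 -> 180
  -- iteration 2/4 --
  FD 11: (0,-11) -> (-11,-11) [heading=180, draw]
  RT 90: heading 180 -> 90
  -- iteration 3/4 --
  FD 11: (-11,-11) -> (-11,0) [heading=90, draw]
  RT 90: heading 90 -> 0
  -- iteration 4/4 --
  FD 11: (-11,0) -> (0,0) [heading=0, draw]
  RT 90: heading 0 -> 270
]
Final: pos=(0,0), heading=270, 4 segment(s) drawn

Start position: (0, 0)
Final position: (0, 0)
Distance = 0; < 1e-6 -> CLOSED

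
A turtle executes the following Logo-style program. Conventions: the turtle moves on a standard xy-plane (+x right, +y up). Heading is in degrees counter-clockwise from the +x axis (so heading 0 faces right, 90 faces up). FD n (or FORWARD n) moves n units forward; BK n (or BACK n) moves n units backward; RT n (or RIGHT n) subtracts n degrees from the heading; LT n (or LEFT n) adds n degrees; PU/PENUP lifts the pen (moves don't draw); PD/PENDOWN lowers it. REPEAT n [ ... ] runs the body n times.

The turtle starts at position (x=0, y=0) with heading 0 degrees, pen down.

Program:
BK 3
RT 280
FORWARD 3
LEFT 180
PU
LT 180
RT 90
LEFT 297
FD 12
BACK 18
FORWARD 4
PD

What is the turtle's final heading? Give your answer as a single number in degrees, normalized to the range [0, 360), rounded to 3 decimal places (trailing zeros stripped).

Executing turtle program step by step:
Start: pos=(0,0), heading=0, pen down
BK 3: (0,0) -> (-3,0) [heading=0, draw]
RT 280: heading 0 -> 80
FD 3: (-3,0) -> (-2.479,2.954) [heading=80, draw]
LT 180: heading 80 -> 260
PU: pen up
LT 180: heading 260 -> 80
RT 90: heading 80 -> 350
LT 297: heading 350 -> 287
FD 12: (-2.479,2.954) -> (1.029,-8.521) [heading=287, move]
BK 18: (1.029,-8.521) -> (-4.233,8.692) [heading=287, move]
FD 4: (-4.233,8.692) -> (-3.064,4.867) [heading=287, move]
PD: pen down
Final: pos=(-3.064,4.867), heading=287, 2 segment(s) drawn

Answer: 287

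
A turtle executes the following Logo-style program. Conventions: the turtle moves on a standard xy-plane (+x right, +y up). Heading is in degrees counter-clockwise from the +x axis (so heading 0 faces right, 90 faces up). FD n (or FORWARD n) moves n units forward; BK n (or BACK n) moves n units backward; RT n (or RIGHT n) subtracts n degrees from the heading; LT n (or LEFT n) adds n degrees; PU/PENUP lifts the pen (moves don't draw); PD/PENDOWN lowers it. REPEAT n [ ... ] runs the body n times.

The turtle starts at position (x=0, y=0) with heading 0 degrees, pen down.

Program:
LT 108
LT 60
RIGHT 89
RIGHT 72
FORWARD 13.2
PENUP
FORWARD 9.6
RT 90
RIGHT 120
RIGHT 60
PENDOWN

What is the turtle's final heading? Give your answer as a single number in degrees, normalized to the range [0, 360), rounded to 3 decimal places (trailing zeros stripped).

Executing turtle program step by step:
Start: pos=(0,0), heading=0, pen down
LT 108: heading 0 -> 108
LT 60: heading 108 -> 168
RT 89: heading 168 -> 79
RT 72: heading 79 -> 7
FD 13.2: (0,0) -> (13.102,1.609) [heading=7, draw]
PU: pen up
FD 9.6: (13.102,1.609) -> (22.63,2.779) [heading=7, move]
RT 90: heading 7 -> 277
RT 120: heading 277 -> 157
RT 60: heading 157 -> 97
PD: pen down
Final: pos=(22.63,2.779), heading=97, 1 segment(s) drawn

Answer: 97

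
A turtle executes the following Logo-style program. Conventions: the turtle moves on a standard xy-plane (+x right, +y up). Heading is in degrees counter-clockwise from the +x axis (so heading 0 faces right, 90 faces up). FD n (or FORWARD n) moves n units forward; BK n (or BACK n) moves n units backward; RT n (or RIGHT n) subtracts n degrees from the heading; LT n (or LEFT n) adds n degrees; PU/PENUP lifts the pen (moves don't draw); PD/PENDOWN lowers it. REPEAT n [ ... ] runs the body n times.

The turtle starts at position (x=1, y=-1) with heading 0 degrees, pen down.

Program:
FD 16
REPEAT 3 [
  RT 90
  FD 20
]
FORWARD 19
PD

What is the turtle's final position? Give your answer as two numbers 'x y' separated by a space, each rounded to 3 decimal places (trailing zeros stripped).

Executing turtle program step by step:
Start: pos=(1,-1), heading=0, pen down
FD 16: (1,-1) -> (17,-1) [heading=0, draw]
REPEAT 3 [
  -- iteration 1/3 --
  RT 90: heading 0 -> 270
  FD 20: (17,-1) -> (17,-21) [heading=270, draw]
  -- iteration 2/3 --
  RT 90: heading 270 -> 180
  FD 20: (17,-21) -> (-3,-21) [heading=180, draw]
  -- iteration 3/3 --
  RT 90: heading 180 -> 90
  FD 20: (-3,-21) -> (-3,-1) [heading=90, draw]
]
FD 19: (-3,-1) -> (-3,18) [heading=90, draw]
PD: pen down
Final: pos=(-3,18), heading=90, 5 segment(s) drawn

Answer: -3 18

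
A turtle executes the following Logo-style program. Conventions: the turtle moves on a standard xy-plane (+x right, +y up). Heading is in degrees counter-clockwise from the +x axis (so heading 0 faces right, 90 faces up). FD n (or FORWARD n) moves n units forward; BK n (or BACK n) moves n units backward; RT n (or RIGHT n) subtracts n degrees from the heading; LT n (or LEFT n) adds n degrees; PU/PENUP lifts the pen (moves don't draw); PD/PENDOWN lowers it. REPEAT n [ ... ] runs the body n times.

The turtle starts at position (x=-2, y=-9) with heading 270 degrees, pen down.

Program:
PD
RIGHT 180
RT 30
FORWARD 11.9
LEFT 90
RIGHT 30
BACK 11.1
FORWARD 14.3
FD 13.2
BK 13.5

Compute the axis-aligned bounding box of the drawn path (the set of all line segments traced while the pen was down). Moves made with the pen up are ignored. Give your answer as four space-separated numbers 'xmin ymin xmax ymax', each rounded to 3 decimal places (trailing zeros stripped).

Answer: -4.25 -9 9.5 15.509

Derivation:
Executing turtle program step by step:
Start: pos=(-2,-9), heading=270, pen down
PD: pen down
RT 180: heading 270 -> 90
RT 30: heading 90 -> 60
FD 11.9: (-2,-9) -> (3.95,1.306) [heading=60, draw]
LT 90: heading 60 -> 150
RT 30: heading 150 -> 120
BK 11.1: (3.95,1.306) -> (9.5,-8.307) [heading=120, draw]
FD 14.3: (9.5,-8.307) -> (2.35,4.077) [heading=120, draw]
FD 13.2: (2.35,4.077) -> (-4.25,15.509) [heading=120, draw]
BK 13.5: (-4.25,15.509) -> (2.5,3.817) [heading=120, draw]
Final: pos=(2.5,3.817), heading=120, 5 segment(s) drawn

Segment endpoints: x in {-4.25, -2, 2.35, 2.5, 3.95, 9.5}, y in {-9, -8.307, 1.306, 3.817, 4.077, 15.509}
xmin=-4.25, ymin=-9, xmax=9.5, ymax=15.509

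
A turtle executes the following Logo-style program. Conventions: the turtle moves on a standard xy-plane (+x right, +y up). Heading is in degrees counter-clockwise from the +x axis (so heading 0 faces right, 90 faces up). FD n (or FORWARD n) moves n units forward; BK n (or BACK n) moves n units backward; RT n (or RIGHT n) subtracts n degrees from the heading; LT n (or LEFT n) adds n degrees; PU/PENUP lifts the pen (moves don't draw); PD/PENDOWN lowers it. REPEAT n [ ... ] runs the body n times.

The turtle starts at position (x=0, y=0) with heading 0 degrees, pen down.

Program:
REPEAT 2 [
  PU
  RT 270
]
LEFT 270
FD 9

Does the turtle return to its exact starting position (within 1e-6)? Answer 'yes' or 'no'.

Answer: no

Derivation:
Executing turtle program step by step:
Start: pos=(0,0), heading=0, pen down
REPEAT 2 [
  -- iteration 1/2 --
  PU: pen up
  RT 270: heading 0 -> 90
  -- iteration 2/2 --
  PU: pen up
  RT 270: heading 90 -> 180
]
LT 270: heading 180 -> 90
FD 9: (0,0) -> (0,9) [heading=90, move]
Final: pos=(0,9), heading=90, 0 segment(s) drawn

Start position: (0, 0)
Final position: (0, 9)
Distance = 9; >= 1e-6 -> NOT closed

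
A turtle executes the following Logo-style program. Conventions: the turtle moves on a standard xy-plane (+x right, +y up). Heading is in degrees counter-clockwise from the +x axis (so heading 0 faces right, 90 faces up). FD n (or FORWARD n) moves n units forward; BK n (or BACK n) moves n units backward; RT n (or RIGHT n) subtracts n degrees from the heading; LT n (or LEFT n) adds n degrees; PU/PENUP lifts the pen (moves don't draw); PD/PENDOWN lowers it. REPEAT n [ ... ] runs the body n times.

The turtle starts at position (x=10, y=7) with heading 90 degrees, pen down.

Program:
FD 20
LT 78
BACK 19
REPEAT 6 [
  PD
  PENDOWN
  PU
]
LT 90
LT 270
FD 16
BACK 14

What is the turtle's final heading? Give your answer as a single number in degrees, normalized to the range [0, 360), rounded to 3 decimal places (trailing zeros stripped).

Executing turtle program step by step:
Start: pos=(10,7), heading=90, pen down
FD 20: (10,7) -> (10,27) [heading=90, draw]
LT 78: heading 90 -> 168
BK 19: (10,27) -> (28.585,23.05) [heading=168, draw]
REPEAT 6 [
  -- iteration 1/6 --
  PD: pen down
  PD: pen down
  PU: pen up
  -- iteration 2/6 --
  PD: pen down
  PD: pen down
  PU: pen up
  -- iteration 3/6 --
  PD: pen down
  PD: pen down
  PU: pen up
  -- iteration 4/6 --
  PD: pen down
  PD: pen down
  PU: pen up
  -- iteration 5/6 --
  PD: pen down
  PD: pen down
  PU: pen up
  -- iteration 6/6 --
  PD: pen down
  PD: pen down
  PU: pen up
]
LT 90: heading 168 -> 258
LT 270: heading 258 -> 168
FD 16: (28.585,23.05) -> (12.934,26.376) [heading=168, move]
BK 14: (12.934,26.376) -> (26.629,23.466) [heading=168, move]
Final: pos=(26.629,23.466), heading=168, 2 segment(s) drawn

Answer: 168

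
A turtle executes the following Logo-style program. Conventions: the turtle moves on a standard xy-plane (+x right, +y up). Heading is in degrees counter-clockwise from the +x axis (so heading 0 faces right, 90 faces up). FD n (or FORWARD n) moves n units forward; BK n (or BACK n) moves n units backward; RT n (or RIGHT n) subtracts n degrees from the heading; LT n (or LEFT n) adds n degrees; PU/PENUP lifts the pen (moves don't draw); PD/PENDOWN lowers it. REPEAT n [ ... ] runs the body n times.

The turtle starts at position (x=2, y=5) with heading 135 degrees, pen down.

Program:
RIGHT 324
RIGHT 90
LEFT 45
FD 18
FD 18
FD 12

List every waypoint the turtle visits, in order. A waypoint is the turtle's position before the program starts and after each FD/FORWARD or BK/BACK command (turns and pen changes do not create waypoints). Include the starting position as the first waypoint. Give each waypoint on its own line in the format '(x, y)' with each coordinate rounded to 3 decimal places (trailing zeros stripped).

Answer: (2, 5)
(-8.58, 19.562)
(-19.16, 34.125)
(-26.214, 43.833)

Derivation:
Executing turtle program step by step:
Start: pos=(2,5), heading=135, pen down
RT 324: heading 135 -> 171
RT 90: heading 171 -> 81
LT 45: heading 81 -> 126
FD 18: (2,5) -> (-8.58,19.562) [heading=126, draw]
FD 18: (-8.58,19.562) -> (-19.16,34.125) [heading=126, draw]
FD 12: (-19.16,34.125) -> (-26.214,43.833) [heading=126, draw]
Final: pos=(-26.214,43.833), heading=126, 3 segment(s) drawn
Waypoints (4 total):
(2, 5)
(-8.58, 19.562)
(-19.16, 34.125)
(-26.214, 43.833)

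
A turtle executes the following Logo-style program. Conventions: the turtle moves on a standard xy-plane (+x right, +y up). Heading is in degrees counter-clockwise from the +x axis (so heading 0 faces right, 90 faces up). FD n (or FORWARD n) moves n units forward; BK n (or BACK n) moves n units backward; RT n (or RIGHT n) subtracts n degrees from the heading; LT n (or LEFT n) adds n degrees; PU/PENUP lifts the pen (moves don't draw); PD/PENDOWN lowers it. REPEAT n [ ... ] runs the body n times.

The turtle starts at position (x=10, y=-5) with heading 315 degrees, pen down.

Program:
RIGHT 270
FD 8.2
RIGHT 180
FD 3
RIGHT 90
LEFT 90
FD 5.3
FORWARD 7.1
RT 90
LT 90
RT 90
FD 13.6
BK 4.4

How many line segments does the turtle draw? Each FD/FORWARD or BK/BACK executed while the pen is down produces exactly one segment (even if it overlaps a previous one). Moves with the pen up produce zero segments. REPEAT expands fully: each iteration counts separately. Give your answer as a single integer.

Executing turtle program step by step:
Start: pos=(10,-5), heading=315, pen down
RT 270: heading 315 -> 45
FD 8.2: (10,-5) -> (15.798,0.798) [heading=45, draw]
RT 180: heading 45 -> 225
FD 3: (15.798,0.798) -> (13.677,-1.323) [heading=225, draw]
RT 90: heading 225 -> 135
LT 90: heading 135 -> 225
FD 5.3: (13.677,-1.323) -> (9.929,-5.071) [heading=225, draw]
FD 7.1: (9.929,-5.071) -> (4.909,-10.091) [heading=225, draw]
RT 90: heading 225 -> 135
LT 90: heading 135 -> 225
RT 90: heading 225 -> 135
FD 13.6: (4.909,-10.091) -> (-4.708,-0.475) [heading=135, draw]
BK 4.4: (-4.708,-0.475) -> (-1.597,-3.586) [heading=135, draw]
Final: pos=(-1.597,-3.586), heading=135, 6 segment(s) drawn
Segments drawn: 6

Answer: 6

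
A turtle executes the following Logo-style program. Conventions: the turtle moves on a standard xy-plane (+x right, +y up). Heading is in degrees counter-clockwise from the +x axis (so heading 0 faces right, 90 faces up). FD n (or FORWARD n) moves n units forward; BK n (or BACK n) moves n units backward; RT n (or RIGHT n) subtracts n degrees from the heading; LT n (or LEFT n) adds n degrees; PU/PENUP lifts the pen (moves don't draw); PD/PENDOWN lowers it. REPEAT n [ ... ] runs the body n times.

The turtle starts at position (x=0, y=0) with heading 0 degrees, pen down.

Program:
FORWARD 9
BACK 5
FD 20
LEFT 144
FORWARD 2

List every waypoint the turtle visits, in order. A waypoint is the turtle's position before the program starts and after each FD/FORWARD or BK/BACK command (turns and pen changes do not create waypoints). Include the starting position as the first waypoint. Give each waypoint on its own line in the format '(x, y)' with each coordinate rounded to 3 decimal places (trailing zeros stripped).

Answer: (0, 0)
(9, 0)
(4, 0)
(24, 0)
(22.382, 1.176)

Derivation:
Executing turtle program step by step:
Start: pos=(0,0), heading=0, pen down
FD 9: (0,0) -> (9,0) [heading=0, draw]
BK 5: (9,0) -> (4,0) [heading=0, draw]
FD 20: (4,0) -> (24,0) [heading=0, draw]
LT 144: heading 0 -> 144
FD 2: (24,0) -> (22.382,1.176) [heading=144, draw]
Final: pos=(22.382,1.176), heading=144, 4 segment(s) drawn
Waypoints (5 total):
(0, 0)
(9, 0)
(4, 0)
(24, 0)
(22.382, 1.176)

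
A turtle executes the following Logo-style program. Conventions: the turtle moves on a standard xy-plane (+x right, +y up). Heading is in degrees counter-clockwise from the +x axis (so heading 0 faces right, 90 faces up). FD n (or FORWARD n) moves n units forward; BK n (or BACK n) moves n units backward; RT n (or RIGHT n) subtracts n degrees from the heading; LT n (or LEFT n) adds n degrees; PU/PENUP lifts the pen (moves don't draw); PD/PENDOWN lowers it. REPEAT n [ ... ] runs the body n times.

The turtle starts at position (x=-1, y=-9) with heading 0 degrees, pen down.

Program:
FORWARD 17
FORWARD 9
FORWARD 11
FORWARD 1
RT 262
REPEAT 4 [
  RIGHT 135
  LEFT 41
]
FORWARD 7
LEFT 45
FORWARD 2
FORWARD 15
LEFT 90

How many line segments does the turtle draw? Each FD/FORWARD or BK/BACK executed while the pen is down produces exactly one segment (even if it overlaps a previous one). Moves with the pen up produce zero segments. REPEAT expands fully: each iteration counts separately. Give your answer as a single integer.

Answer: 7

Derivation:
Executing turtle program step by step:
Start: pos=(-1,-9), heading=0, pen down
FD 17: (-1,-9) -> (16,-9) [heading=0, draw]
FD 9: (16,-9) -> (25,-9) [heading=0, draw]
FD 11: (25,-9) -> (36,-9) [heading=0, draw]
FD 1: (36,-9) -> (37,-9) [heading=0, draw]
RT 262: heading 0 -> 98
REPEAT 4 [
  -- iteration 1/4 --
  RT 135: heading 98 -> 323
  LT 41: heading 323 -> 4
  -- iteration 2/4 --
  RT 135: heading 4 -> 229
  LT 41: heading 229 -> 270
  -- iteration 3/4 --
  RT 135: heading 270 -> 135
  LT 41: heading 135 -> 176
  -- iteration 4/4 --
  RT 135: heading 176 -> 41
  LT 41: heading 41 -> 82
]
FD 7: (37,-9) -> (37.974,-2.068) [heading=82, draw]
LT 45: heading 82 -> 127
FD 2: (37.974,-2.068) -> (36.771,-0.471) [heading=127, draw]
FD 15: (36.771,-0.471) -> (27.743,11.509) [heading=127, draw]
LT 90: heading 127 -> 217
Final: pos=(27.743,11.509), heading=217, 7 segment(s) drawn
Segments drawn: 7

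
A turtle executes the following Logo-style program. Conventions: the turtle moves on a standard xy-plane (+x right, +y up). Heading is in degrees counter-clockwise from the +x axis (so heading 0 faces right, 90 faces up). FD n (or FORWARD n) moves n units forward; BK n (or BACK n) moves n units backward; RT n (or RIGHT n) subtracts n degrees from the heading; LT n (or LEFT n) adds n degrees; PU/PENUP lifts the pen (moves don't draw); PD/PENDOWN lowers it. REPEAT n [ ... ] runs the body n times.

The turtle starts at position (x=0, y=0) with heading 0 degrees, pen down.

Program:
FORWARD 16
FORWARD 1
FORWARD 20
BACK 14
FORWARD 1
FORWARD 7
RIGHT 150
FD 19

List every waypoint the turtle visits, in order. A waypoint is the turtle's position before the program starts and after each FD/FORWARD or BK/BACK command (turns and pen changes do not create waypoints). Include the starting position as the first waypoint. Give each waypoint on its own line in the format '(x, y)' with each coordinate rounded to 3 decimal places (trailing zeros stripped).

Executing turtle program step by step:
Start: pos=(0,0), heading=0, pen down
FD 16: (0,0) -> (16,0) [heading=0, draw]
FD 1: (16,0) -> (17,0) [heading=0, draw]
FD 20: (17,0) -> (37,0) [heading=0, draw]
BK 14: (37,0) -> (23,0) [heading=0, draw]
FD 1: (23,0) -> (24,0) [heading=0, draw]
FD 7: (24,0) -> (31,0) [heading=0, draw]
RT 150: heading 0 -> 210
FD 19: (31,0) -> (14.546,-9.5) [heading=210, draw]
Final: pos=(14.546,-9.5), heading=210, 7 segment(s) drawn
Waypoints (8 total):
(0, 0)
(16, 0)
(17, 0)
(37, 0)
(23, 0)
(24, 0)
(31, 0)
(14.546, -9.5)

Answer: (0, 0)
(16, 0)
(17, 0)
(37, 0)
(23, 0)
(24, 0)
(31, 0)
(14.546, -9.5)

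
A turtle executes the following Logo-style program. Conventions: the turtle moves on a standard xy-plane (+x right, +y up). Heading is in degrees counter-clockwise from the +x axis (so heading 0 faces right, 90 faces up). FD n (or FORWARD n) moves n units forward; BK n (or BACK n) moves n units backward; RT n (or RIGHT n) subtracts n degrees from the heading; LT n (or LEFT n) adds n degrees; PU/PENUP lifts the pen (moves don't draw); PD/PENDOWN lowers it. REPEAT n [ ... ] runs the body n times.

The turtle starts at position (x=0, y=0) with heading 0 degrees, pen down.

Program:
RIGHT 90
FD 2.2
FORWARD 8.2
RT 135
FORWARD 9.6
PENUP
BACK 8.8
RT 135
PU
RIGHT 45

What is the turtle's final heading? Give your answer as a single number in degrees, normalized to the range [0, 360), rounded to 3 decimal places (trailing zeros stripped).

Executing turtle program step by step:
Start: pos=(0,0), heading=0, pen down
RT 90: heading 0 -> 270
FD 2.2: (0,0) -> (0,-2.2) [heading=270, draw]
FD 8.2: (0,-2.2) -> (0,-10.4) [heading=270, draw]
RT 135: heading 270 -> 135
FD 9.6: (0,-10.4) -> (-6.788,-3.612) [heading=135, draw]
PU: pen up
BK 8.8: (-6.788,-3.612) -> (-0.566,-9.834) [heading=135, move]
RT 135: heading 135 -> 0
PU: pen up
RT 45: heading 0 -> 315
Final: pos=(-0.566,-9.834), heading=315, 3 segment(s) drawn

Answer: 315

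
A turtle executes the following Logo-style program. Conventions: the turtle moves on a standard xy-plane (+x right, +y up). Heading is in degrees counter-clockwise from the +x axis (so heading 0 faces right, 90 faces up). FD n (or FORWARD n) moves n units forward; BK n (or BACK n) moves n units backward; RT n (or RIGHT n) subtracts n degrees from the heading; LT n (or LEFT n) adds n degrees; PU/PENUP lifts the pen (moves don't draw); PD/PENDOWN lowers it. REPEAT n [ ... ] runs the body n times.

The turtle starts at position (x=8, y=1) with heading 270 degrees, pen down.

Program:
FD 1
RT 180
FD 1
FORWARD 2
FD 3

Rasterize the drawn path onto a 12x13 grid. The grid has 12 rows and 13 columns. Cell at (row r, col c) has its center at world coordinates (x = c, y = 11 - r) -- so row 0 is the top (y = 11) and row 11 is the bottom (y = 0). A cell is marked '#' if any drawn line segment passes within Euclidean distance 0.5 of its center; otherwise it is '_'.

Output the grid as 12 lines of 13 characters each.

Segment 0: (8,1) -> (8,0)
Segment 1: (8,0) -> (8,1)
Segment 2: (8,1) -> (8,3)
Segment 3: (8,3) -> (8,6)

Answer: _____________
_____________
_____________
_____________
_____________
________#____
________#____
________#____
________#____
________#____
________#____
________#____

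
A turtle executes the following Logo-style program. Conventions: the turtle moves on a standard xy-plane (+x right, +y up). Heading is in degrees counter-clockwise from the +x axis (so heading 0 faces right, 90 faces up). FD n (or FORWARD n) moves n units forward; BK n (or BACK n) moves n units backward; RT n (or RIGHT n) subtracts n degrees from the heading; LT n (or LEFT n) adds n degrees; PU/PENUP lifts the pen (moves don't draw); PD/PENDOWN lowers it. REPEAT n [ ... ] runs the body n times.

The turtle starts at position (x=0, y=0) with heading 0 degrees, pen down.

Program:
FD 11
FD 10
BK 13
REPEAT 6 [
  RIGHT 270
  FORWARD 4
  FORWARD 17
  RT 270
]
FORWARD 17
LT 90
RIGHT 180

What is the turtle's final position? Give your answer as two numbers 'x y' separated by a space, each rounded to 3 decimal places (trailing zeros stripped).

Executing turtle program step by step:
Start: pos=(0,0), heading=0, pen down
FD 11: (0,0) -> (11,0) [heading=0, draw]
FD 10: (11,0) -> (21,0) [heading=0, draw]
BK 13: (21,0) -> (8,0) [heading=0, draw]
REPEAT 6 [
  -- iteration 1/6 --
  RT 270: heading 0 -> 90
  FD 4: (8,0) -> (8,4) [heading=90, draw]
  FD 17: (8,4) -> (8,21) [heading=90, draw]
  RT 270: heading 90 -> 180
  -- iteration 2/6 --
  RT 270: heading 180 -> 270
  FD 4: (8,21) -> (8,17) [heading=270, draw]
  FD 17: (8,17) -> (8,0) [heading=270, draw]
  RT 270: heading 270 -> 0
  -- iteration 3/6 --
  RT 270: heading 0 -> 90
  FD 4: (8,0) -> (8,4) [heading=90, draw]
  FD 17: (8,4) -> (8,21) [heading=90, draw]
  RT 270: heading 90 -> 180
  -- iteration 4/6 --
  RT 270: heading 180 -> 270
  FD 4: (8,21) -> (8,17) [heading=270, draw]
  FD 17: (8,17) -> (8,0) [heading=270, draw]
  RT 270: heading 270 -> 0
  -- iteration 5/6 --
  RT 270: heading 0 -> 90
  FD 4: (8,0) -> (8,4) [heading=90, draw]
  FD 17: (8,4) -> (8,21) [heading=90, draw]
  RT 270: heading 90 -> 180
  -- iteration 6/6 --
  RT 270: heading 180 -> 270
  FD 4: (8,21) -> (8,17) [heading=270, draw]
  FD 17: (8,17) -> (8,0) [heading=270, draw]
  RT 270: heading 270 -> 0
]
FD 17: (8,0) -> (25,0) [heading=0, draw]
LT 90: heading 0 -> 90
RT 180: heading 90 -> 270
Final: pos=(25,0), heading=270, 16 segment(s) drawn

Answer: 25 0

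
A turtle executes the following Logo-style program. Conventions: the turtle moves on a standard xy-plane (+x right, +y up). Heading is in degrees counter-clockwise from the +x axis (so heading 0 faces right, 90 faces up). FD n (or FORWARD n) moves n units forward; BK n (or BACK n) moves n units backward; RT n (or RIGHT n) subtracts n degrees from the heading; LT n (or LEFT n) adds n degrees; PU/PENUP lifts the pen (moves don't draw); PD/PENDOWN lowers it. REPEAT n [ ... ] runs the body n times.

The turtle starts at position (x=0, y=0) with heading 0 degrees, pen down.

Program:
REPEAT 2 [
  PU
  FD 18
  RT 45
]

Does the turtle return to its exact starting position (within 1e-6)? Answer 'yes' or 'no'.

Executing turtle program step by step:
Start: pos=(0,0), heading=0, pen down
REPEAT 2 [
  -- iteration 1/2 --
  PU: pen up
  FD 18: (0,0) -> (18,0) [heading=0, move]
  RT 45: heading 0 -> 315
  -- iteration 2/2 --
  PU: pen up
  FD 18: (18,0) -> (30.728,-12.728) [heading=315, move]
  RT 45: heading 315 -> 270
]
Final: pos=(30.728,-12.728), heading=270, 0 segment(s) drawn

Start position: (0, 0)
Final position: (30.728, -12.728)
Distance = 33.26; >= 1e-6 -> NOT closed

Answer: no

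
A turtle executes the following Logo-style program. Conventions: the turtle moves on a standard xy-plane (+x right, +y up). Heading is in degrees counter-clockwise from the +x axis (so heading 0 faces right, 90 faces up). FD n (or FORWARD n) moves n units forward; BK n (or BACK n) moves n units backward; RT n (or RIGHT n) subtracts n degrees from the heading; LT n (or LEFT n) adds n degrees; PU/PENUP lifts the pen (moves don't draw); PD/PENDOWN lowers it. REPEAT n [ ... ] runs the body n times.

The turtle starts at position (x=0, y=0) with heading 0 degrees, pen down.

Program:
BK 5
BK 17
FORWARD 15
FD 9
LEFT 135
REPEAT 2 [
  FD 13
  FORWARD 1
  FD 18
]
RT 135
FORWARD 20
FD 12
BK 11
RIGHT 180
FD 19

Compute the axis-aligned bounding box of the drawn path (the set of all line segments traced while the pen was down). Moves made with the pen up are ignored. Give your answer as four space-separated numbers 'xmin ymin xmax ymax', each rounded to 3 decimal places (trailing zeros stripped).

Answer: -43.255 0 2 45.255

Derivation:
Executing turtle program step by step:
Start: pos=(0,0), heading=0, pen down
BK 5: (0,0) -> (-5,0) [heading=0, draw]
BK 17: (-5,0) -> (-22,0) [heading=0, draw]
FD 15: (-22,0) -> (-7,0) [heading=0, draw]
FD 9: (-7,0) -> (2,0) [heading=0, draw]
LT 135: heading 0 -> 135
REPEAT 2 [
  -- iteration 1/2 --
  FD 13: (2,0) -> (-7.192,9.192) [heading=135, draw]
  FD 1: (-7.192,9.192) -> (-7.899,9.899) [heading=135, draw]
  FD 18: (-7.899,9.899) -> (-20.627,22.627) [heading=135, draw]
  -- iteration 2/2 --
  FD 13: (-20.627,22.627) -> (-29.82,31.82) [heading=135, draw]
  FD 1: (-29.82,31.82) -> (-30.527,32.527) [heading=135, draw]
  FD 18: (-30.527,32.527) -> (-43.255,45.255) [heading=135, draw]
]
RT 135: heading 135 -> 0
FD 20: (-43.255,45.255) -> (-23.255,45.255) [heading=0, draw]
FD 12: (-23.255,45.255) -> (-11.255,45.255) [heading=0, draw]
BK 11: (-11.255,45.255) -> (-22.255,45.255) [heading=0, draw]
RT 180: heading 0 -> 180
FD 19: (-22.255,45.255) -> (-41.255,45.255) [heading=180, draw]
Final: pos=(-41.255,45.255), heading=180, 14 segment(s) drawn

Segment endpoints: x in {-43.255, -41.255, -30.527, -29.82, -23.255, -22.255, -22, -20.627, -11.255, -7.899, -7.192, -7, -5, 0, 2}, y in {0, 9.192, 9.899, 22.627, 31.82, 32.527, 45.255}
xmin=-43.255, ymin=0, xmax=2, ymax=45.255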